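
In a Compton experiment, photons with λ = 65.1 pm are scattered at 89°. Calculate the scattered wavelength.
67.4840 pm

Using the Compton scattering formula:
λ' = λ + Δλ = λ + λ_C(1 - cos θ)

Given:
- Initial wavelength λ = 65.1 pm
- Scattering angle θ = 89°
- Compton wavelength λ_C ≈ 2.4263 pm

Calculate the shift:
Δλ = 2.4263 × (1 - cos(89°))
Δλ = 2.4263 × 0.9825
Δλ = 2.3840 pm

Final wavelength:
λ' = 65.1 + 2.3840 = 67.4840 pm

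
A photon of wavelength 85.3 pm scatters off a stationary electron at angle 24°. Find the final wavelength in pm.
85.5098 pm

Using the Compton scattering formula:
λ' = λ + Δλ = λ + λ_C(1 - cos θ)

Given:
- Initial wavelength λ = 85.3 pm
- Scattering angle θ = 24°
- Compton wavelength λ_C ≈ 2.4263 pm

Calculate the shift:
Δλ = 2.4263 × (1 - cos(24°))
Δλ = 2.4263 × 0.0865
Δλ = 0.2098 pm

Final wavelength:
λ' = 85.3 + 0.2098 = 85.5098 pm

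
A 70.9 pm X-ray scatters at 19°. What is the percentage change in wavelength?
0.1864%

Calculate the Compton shift:
Δλ = λ_C(1 - cos(19°))
Δλ = 2.4263 × (1 - cos(19°))
Δλ = 2.4263 × 0.0545
Δλ = 0.1322 pm

Percentage change:
(Δλ/λ₀) × 100 = (0.1322/70.9) × 100
= 0.1864%

(Intermediate values are shown rounded; full precision is carried through to the final answer.)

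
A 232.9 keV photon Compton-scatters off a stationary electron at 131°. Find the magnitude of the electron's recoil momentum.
1.7919e-22 kg·m/s

The electron is initially at rest, so by conservation of momentum:
p⃗_e = p⃗₀ − p⃗'  (incident photon momentum minus scattered photon momentum)

Photon momentum magnitudes (p = h/λ = E/c):
λ₀ = hc/E₀ = 5.3235 pm → p₀ = h/λ₀ = 1.2447e-22 kg·m/s
Δλ = λ_C(1 − cos 131°) = 4.0181 pm
λ' = 9.3416 pm → p' = h/λ' = 7.0931e-23 kg·m/s

The scattered photon makes angle θ = 131° with the incident direction, so by the law of cosines:
|p⃗_e|² = p₀² + p'² − 2p₀p'cos θ
|p⃗_e|² = (1.2447e-22)² + (7.0931e-23)² − 2·1.2447e-22·7.0931e-23·cos(131°)
|p⃗_e| = 1.7919e-22 kg·m/s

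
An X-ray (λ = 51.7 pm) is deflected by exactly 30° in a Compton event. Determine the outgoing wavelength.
52.0251 pm

Using the Compton formula: λ' = λ + λ_C(1 − cos θ)

For θ = 30°, cos θ = √3/2 (exact) ≈ 0.8660, so:
1 − cos 30° = 1 − (√3/2) ≈ 0.1340

Δλ = λ_C × 0.1340 = 2.4263 × 0.1340 = 0.3251 pm

λ' = 51.7 + 0.3251 = 52.0251 pm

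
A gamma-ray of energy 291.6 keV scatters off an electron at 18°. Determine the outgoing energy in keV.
283.6771 keV

First convert energy to wavelength:
λ = hc/E, with hc ≈ 1239.842 keV·pm (i.e. 1239.842 eV·nm)

For E = 291.6 keV = 291600 eV:
λ = 1239.842 keV·pm / 291.6 keV
λ = 4.2519 pm

Calculate the Compton shift:
Δλ = λ_C(1 - cos(18°)) = 2.4263 × 0.0489
Δλ = 0.1188 pm

Final wavelength:
λ' = 4.2519 + 0.1188 = 4.3706 pm

Final energy:
E' = hc/λ' = 1239.842 / 4.3706 = 283.6771 keV

(Intermediate values are shown rounded; full precision is carried through to the final answer.)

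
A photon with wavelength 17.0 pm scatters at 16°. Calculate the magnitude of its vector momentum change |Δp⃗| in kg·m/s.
1.0821e-23 kg·m/s

Photon momentum magnitude is p = h/λ.

Initial momentum:
p₀ = h/λ = 6.6261e-34/1.7000e-11 = 3.8977e-23 kg·m/s

After scattering:
λ' = λ + Δλ = 17.0 + 0.0940 = 17.0940 pm
p' = h/λ' = 6.6261e-34/1.7094e-11 = 3.8763e-23 kg·m/s

Momentum is a vector; the scattered photon's direction makes angle θ = 16° with the incident direction. The magnitude of the vector change Δp⃗ = p⃗₀ − p⃗' is found from the law of cosines:
|Δp⃗|² = p₀² + p'² − 2p₀p'cos θ
|Δp⃗|² = (3.8977e-23)² + (3.8763e-23)² − 2·3.8977e-23·3.8763e-23·cos(16°)
|Δp⃗| = 1.0821e-23 kg·m/s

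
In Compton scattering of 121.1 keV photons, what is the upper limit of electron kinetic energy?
38.9411 keV

Maximum energy transfer occurs at θ = 180° (backscattering).

Initial photon: E₀ = 121.1 keV → λ₀ = 10.2382 pm

Maximum Compton shift (at 180°):
Δλ_max = 2λ_C = 2 × 2.4263 = 4.8526 pm

Final wavelength:
λ' = 10.2382 + 4.8526 = 15.0908 pm

Minimum photon energy (maximum energy to electron):
E'_min = hc/λ' = 82.1589 keV

Maximum electron kinetic energy:
K_max = E₀ - E'_min = 121.1000 - 82.1589 = 38.9411 keV

(Intermediate values are shown rounded; full precision is carried through to the final answer.)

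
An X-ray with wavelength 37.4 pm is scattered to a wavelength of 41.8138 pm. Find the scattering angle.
145.00°

First find the wavelength shift:
Δλ = λ' - λ = 41.8138 - 37.4 = 4.4138 pm

Using Δλ = λ_C(1 - cos θ), with λ_C = h/(m_e·c) ≈ 2.42631024 pm:
cos θ = 1 - Δλ/λ_C
cos θ = 1 - 4.4138/2.42631024
cos θ = -0.819141

θ = arccos(-0.819141)
θ = 145.00°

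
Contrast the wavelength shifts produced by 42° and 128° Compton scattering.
128° produces the larger shift by a factor of 6.290

Calculate both shifts using Δλ = λ_C(1 - cos θ):

For θ₁ = 42°:
Δλ₁ = 2.4263 × (1 - cos(42°))
Δλ₁ = 2.4263 × 0.2569
Δλ₁ = 0.6232 pm

For θ₂ = 128°:
Δλ₂ = 2.4263 × (1 - cos(128°))
Δλ₂ = 2.4263 × 1.6157
Δλ₂ = 3.9201 pm

The 128° angle produces the larger shift.
Ratio: 3.9201/0.6232 = 6.290

(Intermediate values are shown rounded; full precision is carried through to the final answer.)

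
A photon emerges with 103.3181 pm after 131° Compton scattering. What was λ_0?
99.3000 pm

From λ' = λ + Δλ, we have λ = λ' - Δλ

First calculate the Compton shift:
Δλ = λ_C(1 - cos θ)
Δλ = 2.4263 × (1 - cos(131°))
Δλ = 2.4263 × 1.6561
Δλ = 4.0181 pm

Initial wavelength:
λ = λ' - Δλ
λ = 103.3181 - 4.0181
λ = 99.3000 pm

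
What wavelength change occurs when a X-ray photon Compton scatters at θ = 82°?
2.0886 pm

Using the Compton scattering formula:
Δλ = λ_C(1 - cos θ)

where λ_C = h/(m_e·c) ≈ 2.4263 pm is the Compton wavelength of an electron.

For θ = 82°:
cos(82°) = 0.1392
1 - cos(82°) = 0.8608

Δλ = 2.4263 × 0.8608
Δλ = 2.0886 pm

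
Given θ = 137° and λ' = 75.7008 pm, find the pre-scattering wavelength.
71.5000 pm

From λ' = λ + Δλ, we have λ = λ' - Δλ

First calculate the Compton shift:
Δλ = λ_C(1 - cos θ)
Δλ = 2.4263 × (1 - cos(137°))
Δλ = 2.4263 × 1.7314
Δλ = 4.2008 pm

Initial wavelength:
λ = λ' - Δλ
λ = 75.7008 - 4.2008
λ = 71.5000 pm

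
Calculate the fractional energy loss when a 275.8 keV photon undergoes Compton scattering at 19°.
0.0286 (or 2.86%)

Calculate initial and final photon energies:

Initial: E₀ = 275.8 keV → λ₀ = 4.4954 pm
Compton shift: Δλ = 0.1322 pm
Final wavelength: λ' = 4.6276 pm
Final energy: E' = 267.9217 keV

Fractional energy loss:
(E₀ - E')/E₀ = (275.8000 - 267.9217)/275.8000
= 7.8783/275.8000
= 0.0286
= 2.86%

(Intermediate values are shown rounded; full precision is carried through to the final answer.)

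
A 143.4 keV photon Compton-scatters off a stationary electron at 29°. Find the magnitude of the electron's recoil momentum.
3.7809e-23 kg·m/s

The electron is initially at rest, so by conservation of momentum:
p⃗_e = p⃗₀ − p⃗'  (incident photon momentum minus scattered photon momentum)

Photon momentum magnitudes (p = h/λ = E/c):
λ₀ = hc/E₀ = 8.6460 pm → p₀ = h/λ₀ = 7.6637e-23 kg·m/s
Δλ = λ_C(1 − cos 29°) = 0.3042 pm
λ' = 8.9503 pm → p' = h/λ' = 7.4032e-23 kg·m/s

The scattered photon makes angle θ = 29° with the incident direction, so by the law of cosines:
|p⃗_e|² = p₀² + p'² − 2p₀p'cos θ
|p⃗_e|² = (7.6637e-23)² + (7.4032e-23)² − 2·7.6637e-23·7.4032e-23·cos(29°)
|p⃗_e| = 3.7809e-23 kg·m/s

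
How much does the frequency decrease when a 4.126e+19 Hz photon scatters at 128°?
1.446e+19 Hz (decrease)

Convert frequency to wavelength (c = 299792458 m/s):
λ₀ = c/f₀ = 299792458/4.126e+19 = 7.2659345e-12 m = 7.2659 pm

Calculate Compton shift:
Δλ = λ_C(1 - cos(128°)) = 3.9201 pm

Final wavelength:
λ' = λ₀ + Δλ = 7.2659 + 3.9201 = 11.1860 pm

Final frequency:
f' = c/λ' = 299792458/1.1186030e-11 = 2.6800612e+19 Hz

Frequency shift (decrease):
Δf = f₀ - f' = 4.126e+19 - 2.6800612e+19 = 1.446e+19 Hz

(Intermediate values are shown rounded; full precision is carried through to the final answer.)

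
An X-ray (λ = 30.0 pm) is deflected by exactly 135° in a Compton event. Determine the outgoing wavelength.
34.1420 pm

Using the Compton formula: λ' = λ + λ_C(1 − cos θ)

For θ = 135°, cos θ = -√2/2 (exact) ≈ -0.7071, so:
1 − cos 135° = 1 − (-√2/2) ≈ 1.7071

Δλ = λ_C × 1.7071 = 2.4263 × 1.7071 = 4.1420 pm

λ' = 30.0 + 4.1420 = 34.1420 pm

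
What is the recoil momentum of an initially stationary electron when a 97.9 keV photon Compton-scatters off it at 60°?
5.0190e-23 kg·m/s

The electron is initially at rest, so by conservation of momentum:
p⃗_e = p⃗₀ − p⃗'  (incident photon momentum minus scattered photon momentum)

Photon momentum magnitudes (p = h/λ = E/c):
λ₀ = hc/E₀ = 12.6644 pm → p₀ = h/λ₀ = 5.2321e-23 kg·m/s
Δλ = λ_C(1 − cos 60°) = 1.2132 pm
λ' = 13.8775 pm → p' = h/λ' = 4.7747e-23 kg·m/s

The scattered photon makes angle θ = 60° with the incident direction, so by the law of cosines:
|p⃗_e|² = p₀² + p'² − 2p₀p'cos θ
|p⃗_e|² = (5.2321e-23)² + (4.7747e-23)² − 2·5.2321e-23·4.7747e-23·cos(60°)
|p⃗_e| = 5.0190e-23 kg·m/s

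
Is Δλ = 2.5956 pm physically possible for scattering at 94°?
Yes, consistent

Calculate the expected shift for θ = 94°:

Δλ_expected = λ_C(1 - cos(94°))
Δλ_expected = 2.4263 × (1 - cos(94°))
Δλ_expected = 2.4263 × 1.0698
Δλ_expected = 2.5956 pm

Given shift: 2.5956 pm
Expected shift: 2.5956 pm
Difference: 0.0000 pm

The values match. This is consistent with Compton scattering at the stated angle.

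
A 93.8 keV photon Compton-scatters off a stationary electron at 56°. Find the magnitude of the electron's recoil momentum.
4.5428e-23 kg·m/s

The electron is initially at rest, so by conservation of momentum:
p⃗_e = p⃗₀ − p⃗'  (incident photon momentum minus scattered photon momentum)

Photon momentum magnitudes (p = h/λ = E/c):
λ₀ = hc/E₀ = 13.2179 pm → p₀ = h/λ₀ = 5.0129e-23 kg·m/s
Δλ = λ_C(1 − cos 56°) = 1.0695 pm
λ' = 14.2875 pm → p' = h/λ' = 4.6377e-23 kg·m/s

The scattered photon makes angle θ = 56° with the incident direction, so by the law of cosines:
|p⃗_e|² = p₀² + p'² − 2p₀p'cos θ
|p⃗_e|² = (5.0129e-23)² + (4.6377e-23)² − 2·5.0129e-23·4.6377e-23·cos(56°)
|p⃗_e| = 4.5428e-23 kg·m/s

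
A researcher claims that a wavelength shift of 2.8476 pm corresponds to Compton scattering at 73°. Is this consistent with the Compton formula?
No, inconsistent

Calculate the expected shift for θ = 73°:

Δλ_expected = λ_C(1 - cos(73°))
Δλ_expected = 2.4263 × (1 - cos(73°))
Δλ_expected = 2.4263 × 0.7076
Δλ_expected = 1.7169 pm

Given shift: 2.8476 pm
Expected shift: 1.7169 pm
Difference: 1.1307 pm

The values do not match. The given shift corresponds to θ ≈ 100.0°, not 73°.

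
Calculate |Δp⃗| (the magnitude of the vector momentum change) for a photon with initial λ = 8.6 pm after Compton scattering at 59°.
7.1769e-23 kg·m/s

Photon momentum magnitude is p = h/λ.

Initial momentum:
p₀ = h/λ = 6.6261e-34/8.6000e-12 = 7.7047e-23 kg·m/s

After scattering:
λ' = λ + Δλ = 8.6 + 1.1767 = 9.7767 pm
p' = h/λ' = 6.6261e-34/9.7767e-12 = 6.7774e-23 kg·m/s

Momentum is a vector; the scattered photon's direction makes angle θ = 59° with the incident direction. The magnitude of the vector change Δp⃗ = p⃗₀ − p⃗' is found from the law of cosines:
|Δp⃗|² = p₀² + p'² − 2p₀p'cos θ
|Δp⃗|² = (7.7047e-23)² + (6.7774e-23)² − 2·7.7047e-23·6.7774e-23·cos(59°)
|Δp⃗| = 7.1769e-23 kg·m/s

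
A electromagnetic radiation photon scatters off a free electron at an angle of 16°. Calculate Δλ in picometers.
0.0940 pm

Using the Compton scattering formula:
Δλ = λ_C(1 - cos θ)

where λ_C = h/(m_e·c) ≈ 2.4263 pm is the Compton wavelength of an electron.

For θ = 16°:
cos(16°) = 0.9613
1 - cos(16°) = 0.0387

Δλ = 2.4263 × 0.0387
Δλ = 0.0940 pm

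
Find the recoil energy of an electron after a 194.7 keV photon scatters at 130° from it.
74.9533 keV

By energy conservation: K_e = E_initial - E_final

First find the scattered photon energy:
Initial wavelength: λ = hc/E = 6.3680 pm
Compton shift: Δλ = λ_C(1 - cos(130°)) = 3.9859 pm
Final wavelength: λ' = 6.3680 + 3.9859 = 10.3539 pm
Final photon energy: E' = hc/λ' = 119.7467 keV

Electron kinetic energy:
K_e = E - E' = 194.7000 - 119.7467 = 74.9533 keV

(Intermediate values are shown rounded; full precision is carried through to the final answer.)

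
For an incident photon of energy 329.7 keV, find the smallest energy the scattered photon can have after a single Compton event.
143.9478 keV (at θ = 180°)

The scattered photon has minimum energy when its wavelength is maximum, i.e., when the Compton shift Δλ = λ_C(1 − cos θ) is maximum. This occurs at θ = 180° (backscattering), giving Δλ_max = 2λ_C = 4.8526 pm.

Initial wavelength: λ₀ = hc/E₀ = 3.7605 pm
Maximum final wavelength: λ'_max = λ₀ + 2λ_C = 3.7605 + 4.8526 = 8.6131 pm
Minimum final energy: E'_min = hc/λ'_max = 143.9478 keV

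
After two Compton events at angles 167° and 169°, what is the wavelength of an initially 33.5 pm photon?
43.0985 pm

Apply Compton shift twice:

First scattering at θ₁ = 167°:
Δλ₁ = λ_C(1 - cos(167°))
Δλ₁ = 2.4263 × 1.9744
Δλ₁ = 4.7904 pm

After first scattering:
λ₁ = 33.5 + 4.7904 = 38.2904 pm

Second scattering at θ₂ = 169°:
Δλ₂ = λ_C(1 - cos(169°))
Δλ₂ = 2.4263 × 1.9816
Δλ₂ = 4.8080 pm

Final wavelength:
λ₂ = 38.2904 + 4.8080 = 43.0985 pm

Total shift: Δλ_total = 4.7904 + 4.8080 = 9.5985 pm

(Intermediate values are shown rounded; full precision is carried through to the final answer.)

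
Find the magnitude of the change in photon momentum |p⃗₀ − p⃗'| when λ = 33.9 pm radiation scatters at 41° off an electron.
1.3576e-23 kg·m/s

Photon momentum magnitude is p = h/λ.

Initial momentum:
p₀ = h/λ = 6.6261e-34/3.3900e-11 = 1.9546e-23 kg·m/s

After scattering:
λ' = λ + Δλ = 33.9 + 0.5952 = 34.4952 pm
p' = h/λ' = 6.6261e-34/3.4495e-11 = 1.9209e-23 kg·m/s

Momentum is a vector; the scattered photon's direction makes angle θ = 41° with the incident direction. The magnitude of the vector change Δp⃗ = p⃗₀ − p⃗' is found from the law of cosines:
|Δp⃗|² = p₀² + p'² − 2p₀p'cos θ
|Δp⃗|² = (1.9546e-23)² + (1.9209e-23)² − 2·1.9546e-23·1.9209e-23·cos(41°)
|Δp⃗| = 1.3576e-23 kg·m/s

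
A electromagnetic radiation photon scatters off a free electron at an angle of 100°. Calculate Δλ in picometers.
2.8476 pm

Using the Compton scattering formula:
Δλ = λ_C(1 - cos θ)

where λ_C = h/(m_e·c) ≈ 2.4263 pm is the Compton wavelength of an electron.

For θ = 100°:
cos(100°) = -0.1736
1 - cos(100°) = 1.1736

Δλ = 2.4263 × 1.1736
Δλ = 2.8476 pm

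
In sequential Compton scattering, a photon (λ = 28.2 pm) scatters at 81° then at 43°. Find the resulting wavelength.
30.8986 pm

Apply Compton shift twice:

First scattering at θ₁ = 81°:
Δλ₁ = λ_C(1 - cos(81°))
Δλ₁ = 2.4263 × 0.8436
Δλ₁ = 2.0468 pm

After first scattering:
λ₁ = 28.2 + 2.0468 = 30.2468 pm

Second scattering at θ₂ = 43°:
Δλ₂ = λ_C(1 - cos(43°))
Δλ₂ = 2.4263 × 0.2686
Δλ₂ = 0.6518 pm

Final wavelength:
λ₂ = 30.2468 + 0.6518 = 30.8986 pm

Total shift: Δλ_total = 2.0468 + 0.6518 = 2.6986 pm

(Intermediate values are shown rounded; full precision is carried through to the final answer.)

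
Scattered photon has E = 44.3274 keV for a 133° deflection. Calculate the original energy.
51.9000 keV

Convert final energy to wavelength (hc ≈ 1239.842 keV·pm):
λ' = hc/E' = 1239.842 / 44.3274 = 27.9701 pm

Calculate the Compton shift:
Δλ = λ_C(1 - cos(133°))
Δλ = 2.4263 × (1 - cos(133°))
Δλ = 4.0810 pm

Initial wavelength:
λ = λ' - Δλ = 27.9701 - 4.0810 = 23.8891 pm

Initial energy:
E = hc/λ = 1239.842 / 23.8891 = 51.9000 keV

(Intermediate values are shown rounded; full precision is carried through to the final answer.)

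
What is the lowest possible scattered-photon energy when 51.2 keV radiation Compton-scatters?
42.6527 keV (at θ = 180°)

The scattered photon has minimum energy when its wavelength is maximum, i.e., when the Compton shift Δλ = λ_C(1 − cos θ) is maximum. This occurs at θ = 180° (backscattering), giving Δλ_max = 2λ_C = 4.8526 pm.

Initial wavelength: λ₀ = hc/E₀ = 24.2157 pm
Maximum final wavelength: λ'_max = λ₀ + 2λ_C = 24.2157 + 4.8526 = 29.0683 pm
Minimum final energy: E'_min = hc/λ'_max = 42.6527 keV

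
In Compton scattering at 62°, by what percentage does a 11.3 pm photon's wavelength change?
11.3914%

Calculate the Compton shift:
Δλ = λ_C(1 - cos(62°))
Δλ = 2.4263 × (1 - cos(62°))
Δλ = 2.4263 × 0.5305
Δλ = 1.2872 pm

Percentage change:
(Δλ/λ₀) × 100 = (1.2872/11.3) × 100
= 11.3914%

(Intermediate values are shown rounded; full precision is carried through to the final answer.)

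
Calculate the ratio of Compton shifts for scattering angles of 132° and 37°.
132° produces the larger shift by a factor of 8.289

Calculate both shifts using Δλ = λ_C(1 - cos θ):

For θ₁ = 37°:
Δλ₁ = 2.4263 × (1 - cos(37°))
Δλ₁ = 2.4263 × 0.2014
Δλ₁ = 0.4886 pm

For θ₂ = 132°:
Δλ₂ = 2.4263 × (1 - cos(132°))
Δλ₂ = 2.4263 × 1.6691
Δλ₂ = 4.0498 pm

The 132° angle produces the larger shift.
Ratio: 4.0498/0.4886 = 8.289

(Intermediate values are shown rounded; full precision is carried through to the final answer.)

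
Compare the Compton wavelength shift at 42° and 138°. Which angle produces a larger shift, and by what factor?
138° produces the larger shift by a factor of 6.786

Calculate both shifts using Δλ = λ_C(1 - cos θ):

For θ₁ = 42°:
Δλ₁ = 2.4263 × (1 - cos(42°))
Δλ₁ = 2.4263 × 0.2569
Δλ₁ = 0.6232 pm

For θ₂ = 138°:
Δλ₂ = 2.4263 × (1 - cos(138°))
Δλ₂ = 2.4263 × 1.7431
Δλ₂ = 4.2294 pm

The 138° angle produces the larger shift.
Ratio: 4.2294/0.6232 = 6.786

(Intermediate values are shown rounded; full precision is carried through to the final answer.)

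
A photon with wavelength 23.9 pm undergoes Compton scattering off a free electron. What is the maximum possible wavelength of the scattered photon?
28.7526 pm (at θ = 180°)

The Compton shift is Δλ = λ_C(1 − cos θ).

Since cos θ ranges from −1 to 1, the factor (1 − cos θ) ranges from 0 to 2; the maximum shift occurs at θ = 180° (backscattering):
Δλ_max = 2λ_C = 2 × 2.4263 pm = 4.8526 pm

Maximum scattered wavelength:
λ'_max = λ₀ + Δλ_max = 23.9 + 4.8526 = 28.7526 pm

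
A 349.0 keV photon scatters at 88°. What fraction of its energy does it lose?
0.3973 (or 39.73%)

Calculate initial and final photon energies:

Initial: E₀ = 349.0 keV → λ₀ = 3.5526 pm
Compton shift: Δλ = 2.3416 pm
Final wavelength: λ' = 5.8942 pm
Final energy: E' = 210.3499 keV

Fractional energy loss:
(E₀ - E')/E₀ = (349.0000 - 210.3499)/349.0000
= 138.6501/349.0000
= 0.3973
= 39.73%

(Intermediate values are shown rounded; full precision is carried through to the final answer.)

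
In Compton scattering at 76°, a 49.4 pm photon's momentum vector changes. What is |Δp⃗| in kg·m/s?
1.6224e-23 kg·m/s

Photon momentum magnitude is p = h/λ.

Initial momentum:
p₀ = h/λ = 6.6261e-34/4.9400e-11 = 1.3413e-23 kg·m/s

After scattering:
λ' = λ + Δλ = 49.4 + 1.8393 = 51.2393 pm
p' = h/λ' = 6.6261e-34/5.1239e-11 = 1.2932e-23 kg·m/s

Momentum is a vector; the scattered photon's direction makes angle θ = 76° with the incident direction. The magnitude of the vector change Δp⃗ = p⃗₀ − p⃗' is found from the law of cosines:
|Δp⃗|² = p₀² + p'² − 2p₀p'cos θ
|Δp⃗|² = (1.3413e-23)² + (1.2932e-23)² − 2·1.3413e-23·1.2932e-23·cos(76°)
|Δp⃗| = 1.6224e-23 kg·m/s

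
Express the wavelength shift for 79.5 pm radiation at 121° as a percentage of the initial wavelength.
4.6238%

Calculate the Compton shift:
Δλ = λ_C(1 - cos(121°))
Δλ = 2.4263 × (1 - cos(121°))
Δλ = 2.4263 × 1.5150
Δλ = 3.6760 pm

Percentage change:
(Δλ/λ₀) × 100 = (3.6760/79.5) × 100
= 4.6238%

(Intermediate values are shown rounded; full precision is carried through to the final answer.)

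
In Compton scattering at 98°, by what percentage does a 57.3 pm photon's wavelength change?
4.8237%

Calculate the Compton shift:
Δλ = λ_C(1 - cos(98°))
Δλ = 2.4263 × (1 - cos(98°))
Δλ = 2.4263 × 1.1392
Δλ = 2.7640 pm

Percentage change:
(Δλ/λ₀) × 100 = (2.7640/57.3) × 100
= 4.8237%

(Intermediate values are shown rounded; full precision is carried through to the final answer.)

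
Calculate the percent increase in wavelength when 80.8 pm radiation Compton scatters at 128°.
4.8516%

Calculate the Compton shift:
Δλ = λ_C(1 - cos(128°))
Δλ = 2.4263 × (1 - cos(128°))
Δλ = 2.4263 × 1.6157
Δλ = 3.9201 pm

Percentage change:
(Δλ/λ₀) × 100 = (3.9201/80.8) × 100
= 4.8516%

(Intermediate values are shown rounded; full precision is carried through to the final answer.)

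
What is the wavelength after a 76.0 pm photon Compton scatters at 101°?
78.8893 pm

Using the Compton scattering formula:
λ' = λ + Δλ = λ + λ_C(1 - cos θ)

Given:
- Initial wavelength λ = 76.0 pm
- Scattering angle θ = 101°
- Compton wavelength λ_C ≈ 2.4263 pm

Calculate the shift:
Δλ = 2.4263 × (1 - cos(101°))
Δλ = 2.4263 × 1.1908
Δλ = 2.8893 pm

Final wavelength:
λ' = 76.0 + 2.8893 = 78.8893 pm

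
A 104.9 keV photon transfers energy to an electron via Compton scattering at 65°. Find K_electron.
11.1160 keV

By energy conservation: K_e = E_initial - E_final

First find the scattered photon energy:
Initial wavelength: λ = hc/E = 11.8193 pm
Compton shift: Δλ = λ_C(1 - cos(65°)) = 1.4009 pm
Final wavelength: λ' = 11.8193 + 1.4009 = 13.2202 pm
Final photon energy: E' = hc/λ' = 93.7840 keV

Electron kinetic energy:
K_e = E - E' = 104.9000 - 93.7840 = 11.1160 keV

(Intermediate values are shown rounded; full precision is carried through to the final answer.)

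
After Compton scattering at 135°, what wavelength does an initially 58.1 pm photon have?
62.2420 pm

Using the Compton formula: λ' = λ + λ_C(1 − cos θ)

For θ = 135°, cos θ = -√2/2 (exact) ≈ -0.7071, so:
1 − cos 135° = 1 − (-√2/2) ≈ 1.7071

Δλ = λ_C × 1.7071 = 2.4263 × 1.7071 = 4.1420 pm

λ' = 58.1 + 4.1420 = 62.2420 pm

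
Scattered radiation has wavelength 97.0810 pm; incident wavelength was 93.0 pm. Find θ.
133.00°

First find the wavelength shift:
Δλ = λ' - λ = 97.0810 - 93.0 = 4.0810 pm

Using Δλ = λ_C(1 - cos θ), with λ_C = h/(m_e·c) ≈ 2.42631024 pm:
cos θ = 1 - Δλ/λ_C
cos θ = 1 - 4.0810/2.42631024
cos θ = -0.681978

θ = arccos(-0.681978)
θ = 133.00°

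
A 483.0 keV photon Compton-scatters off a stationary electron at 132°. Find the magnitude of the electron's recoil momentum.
3.3354e-22 kg·m/s

The electron is initially at rest, so by conservation of momentum:
p⃗_e = p⃗₀ − p⃗'  (incident photon momentum minus scattered photon momentum)

Photon momentum magnitudes (p = h/λ = E/c):
λ₀ = hc/E₀ = 2.5670 pm → p₀ = h/λ₀ = 2.5813e-22 kg·m/s
Δλ = λ_C(1 − cos 132°) = 4.0498 pm
λ' = 6.6168 pm → p' = h/λ' = 1.0014e-22 kg·m/s

The scattered photon makes angle θ = 132° with the incident direction, so by the law of cosines:
|p⃗_e|² = p₀² + p'² − 2p₀p'cos θ
|p⃗_e|² = (2.5813e-22)² + (1.0014e-22)² − 2·2.5813e-22·1.0014e-22·cos(132°)
|p⃗_e| = 3.3354e-22 kg·m/s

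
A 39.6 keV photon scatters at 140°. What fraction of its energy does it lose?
0.1204 (or 12.04%)

Calculate initial and final photon energies:

Initial: E₀ = 39.6 keV → λ₀ = 31.3091 pm
Compton shift: Δλ = 4.2850 pm
Final wavelength: λ' = 35.5941 pm
Final energy: E' = 34.8328 keV

Fractional energy loss:
(E₀ - E')/E₀ = (39.6000 - 34.8328)/39.6000
= 4.7672/39.6000
= 0.1204
= 12.04%

(Intermediate values are shown rounded; full precision is carried through to the final answer.)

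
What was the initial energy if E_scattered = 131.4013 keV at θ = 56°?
148.2000 keV

Convert final energy to wavelength (hc ≈ 1239.842 keV·pm):
λ' = hc/E' = 1239.842 / 131.4013 = 9.4355 pm

Calculate the Compton shift:
Δλ = λ_C(1 - cos(56°))
Δλ = 2.4263 × (1 - cos(56°))
Δλ = 1.0695 pm

Initial wavelength:
λ = λ' - Δλ = 9.4355 - 1.0695 = 8.3660 pm

Initial energy:
E = hc/λ = 1239.842 / 8.3660 = 148.2000 keV

(Intermediate values are shown rounded; full precision is carried through to the final answer.)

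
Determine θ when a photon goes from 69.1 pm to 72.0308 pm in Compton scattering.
102.00°

First find the wavelength shift:
Δλ = λ' - λ = 72.0308 - 69.1 = 2.9308 pm

Using Δλ = λ_C(1 - cos θ), with λ_C = h/(m_e·c) ≈ 2.42631024 pm:
cos θ = 1 - Δλ/λ_C
cos θ = 1 - 2.9308/2.42631024
cos θ = -0.207925

θ = arccos(-0.207925)
θ = 102.00°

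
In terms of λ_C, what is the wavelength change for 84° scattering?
0.8955 λ_C

The Compton shift formula is:
Δλ = λ_C(1 - cos θ)

Dividing both sides by λ_C:
Δλ/λ_C = 1 - cos θ

For θ = 84°:
Δλ/λ_C = 1 - cos(84°)
Δλ/λ_C = 1 - 0.1045
Δλ/λ_C = 0.8955

This means the shift is 0.8955 × λ_C = 2.1727 pm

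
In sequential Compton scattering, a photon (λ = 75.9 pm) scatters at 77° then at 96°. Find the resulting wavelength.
80.4604 pm

Apply Compton shift twice:

First scattering at θ₁ = 77°:
Δλ₁ = λ_C(1 - cos(77°))
Δλ₁ = 2.4263 × 0.7750
Δλ₁ = 1.8805 pm

After first scattering:
λ₁ = 75.9 + 1.8805 = 77.7805 pm

Second scattering at θ₂ = 96°:
Δλ₂ = λ_C(1 - cos(96°))
Δλ₂ = 2.4263 × 1.1045
Δλ₂ = 2.6799 pm

Final wavelength:
λ₂ = 77.7805 + 2.6799 = 80.4604 pm

Total shift: Δλ_total = 1.8805 + 2.6799 = 4.5604 pm

(Intermediate values are shown rounded; full precision is carried through to the final answer.)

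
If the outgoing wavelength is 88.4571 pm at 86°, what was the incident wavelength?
86.2000 pm

From λ' = λ + Δλ, we have λ = λ' - Δλ

First calculate the Compton shift:
Δλ = λ_C(1 - cos θ)
Δλ = 2.4263 × (1 - cos(86°))
Δλ = 2.4263 × 0.9302
Δλ = 2.2571 pm

Initial wavelength:
λ = λ' - Δλ
λ = 88.4571 - 2.2571
λ = 86.2000 pm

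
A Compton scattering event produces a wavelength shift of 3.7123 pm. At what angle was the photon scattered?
122.01°

From the Compton formula Δλ = λ_C(1 - cos θ), we can solve for θ:

cos θ = 1 - Δλ/λ_C

Given:
- Δλ = 3.7123 pm
- λ_C = h/(m_e·c) ≈ 2.42631024 pm

cos θ = 1 - 3.7123/2.42631024
cos θ = 1 - 1.530019
cos θ = -0.530019

θ = arccos(-0.530019)
θ = 122.01°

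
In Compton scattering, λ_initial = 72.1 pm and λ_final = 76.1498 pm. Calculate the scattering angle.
132.00°

First find the wavelength shift:
Δλ = λ' - λ = 76.1498 - 72.1 = 4.0498 pm

Using Δλ = λ_C(1 - cos θ), with λ_C = h/(m_e·c) ≈ 2.42631024 pm:
cos θ = 1 - Δλ/λ_C
cos θ = 1 - 4.0498/2.42631024
cos θ = -0.669119

θ = arccos(-0.669119)
θ = 132.00°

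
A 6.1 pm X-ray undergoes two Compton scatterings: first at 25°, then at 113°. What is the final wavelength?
9.7017 pm

Apply Compton shift twice:

First scattering at θ₁ = 25°:
Δλ₁ = λ_C(1 - cos(25°))
Δλ₁ = 2.4263 × 0.0937
Δλ₁ = 0.2273 pm

After first scattering:
λ₁ = 6.1 + 0.2273 = 6.3273 pm

Second scattering at θ₂ = 113°:
Δλ₂ = λ_C(1 - cos(113°))
Δλ₂ = 2.4263 × 1.3907
Δλ₂ = 3.3743 pm

Final wavelength:
λ₂ = 6.3273 + 3.3743 = 9.7017 pm

Total shift: Δλ_total = 0.2273 + 3.3743 = 3.6017 pm

(Intermediate values are shown rounded; full precision is carried through to the final answer.)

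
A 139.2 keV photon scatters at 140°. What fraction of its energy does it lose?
0.3248 (or 32.48%)

Calculate initial and final photon energies:

Initial: E₀ = 139.2 keV → λ₀ = 8.9069 pm
Compton shift: Δλ = 4.2850 pm
Final wavelength: λ' = 13.1919 pm
Final energy: E' = 93.9852 keV

Fractional energy loss:
(E₀ - E')/E₀ = (139.2000 - 93.9852)/139.2000
= 45.2148/139.2000
= 0.3248
= 32.48%

(Intermediate values are shown rounded; full precision is carried through to the final answer.)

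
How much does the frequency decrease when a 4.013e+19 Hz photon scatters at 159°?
1.548e+19 Hz (decrease)

Convert frequency to wavelength (c = 299792458 m/s):
λ₀ = c/f₀ = 299792458/4.013e+19 = 7.4705322e-12 m = 7.4705 pm

Calculate Compton shift:
Δλ = λ_C(1 - cos(159°)) = 4.6915 pm

Final wavelength:
λ' = λ₀ + Δλ = 7.4705 + 4.6915 = 12.1620 pm

Final frequency:
f' = c/λ' = 299792458/1.2161998e-11 = 2.4649934e+19 Hz

Frequency shift (decrease):
Δf = f₀ - f' = 4.013e+19 - 2.4649934e+19 = 1.548e+19 Hz

(Intermediate values are shown rounded; full precision is carried through to the final answer.)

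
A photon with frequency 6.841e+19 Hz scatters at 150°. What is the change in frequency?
3.476e+19 Hz (decrease)

Convert frequency to wavelength (c = 299792458 m/s):
λ₀ = c/f₀ = 299792458/6.841e+19 = 4.3822900e-12 m = 4.3823 pm

Calculate Compton shift:
Δλ = λ_C(1 - cos(150°)) = 4.5276 pm

Final wavelength:
λ' = λ₀ + Δλ = 4.3823 + 4.5276 = 8.9098 pm

Final frequency:
f' = c/λ' = 299792458/8.9098465e-12 = 3.3647320e+19 Hz

Frequency shift (decrease):
Δf = f₀ - f' = 6.841e+19 - 3.3647320e+19 = 3.476e+19 Hz

(Intermediate values are shown rounded; full precision is carried through to the final answer.)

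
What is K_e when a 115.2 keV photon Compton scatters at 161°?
35.1221 keV

By energy conservation: K_e = E_initial - E_final

First find the scattered photon energy:
Initial wavelength: λ = hc/E = 10.7625 pm
Compton shift: Δλ = λ_C(1 - cos(161°)) = 4.7204 pm
Final wavelength: λ' = 10.7625 + 4.7204 = 15.4829 pm
Final photon energy: E' = hc/λ' = 80.0779 keV

Electron kinetic energy:
K_e = E - E' = 115.2000 - 80.0779 = 35.1221 keV

(Intermediate values are shown rounded; full precision is carried through to the final answer.)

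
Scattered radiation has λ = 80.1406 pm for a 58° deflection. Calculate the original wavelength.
79.0000 pm

From λ' = λ + Δλ, we have λ = λ' - Δλ

First calculate the Compton shift:
Δλ = λ_C(1 - cos θ)
Δλ = 2.4263 × (1 - cos(58°))
Δλ = 2.4263 × 0.4701
Δλ = 1.1406 pm

Initial wavelength:
λ = λ' - Δλ
λ = 80.1406 - 1.1406
λ = 79.0000 pm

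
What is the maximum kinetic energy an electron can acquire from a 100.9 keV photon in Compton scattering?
28.5657 keV

Maximum energy transfer occurs at θ = 180° (backscattering).

Initial photon: E₀ = 100.9 keV → λ₀ = 12.2878 pm

Maximum Compton shift (at 180°):
Δλ_max = 2λ_C = 2 × 2.4263 = 4.8526 pm

Final wavelength:
λ' = 12.2878 + 4.8526 = 17.1404 pm

Minimum photon energy (maximum energy to electron):
E'_min = hc/λ' = 72.3343 keV

Maximum electron kinetic energy:
K_max = E₀ - E'_min = 100.9000 - 72.3343 = 28.5657 keV

(Intermediate values are shown rounded; full precision is carried through to the final answer.)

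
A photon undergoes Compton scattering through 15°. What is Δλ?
0.0827 pm

Using the Compton scattering formula:
Δλ = λ_C(1 - cos θ)

where λ_C = h/(m_e·c) ≈ 2.4263 pm is the Compton wavelength of an electron.

For θ = 15°:
cos(15°) = 0.9659
1 - cos(15°) = 0.0341

Δλ = 2.4263 × 0.0341
Δλ = 0.0827 pm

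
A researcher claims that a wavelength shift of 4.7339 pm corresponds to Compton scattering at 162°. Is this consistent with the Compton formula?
Yes, consistent

Calculate the expected shift for θ = 162°:

Δλ_expected = λ_C(1 - cos(162°))
Δλ_expected = 2.4263 × (1 - cos(162°))
Δλ_expected = 2.4263 × 1.9511
Δλ_expected = 4.7339 pm

Given shift: 4.7339 pm
Expected shift: 4.7339 pm
Difference: 0.0000 pm

The values match. This is consistent with Compton scattering at the stated angle.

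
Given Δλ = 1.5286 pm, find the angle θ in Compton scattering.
68.29°

From the Compton formula Δλ = λ_C(1 - cos θ), we can solve for θ:

cos θ = 1 - Δλ/λ_C

Given:
- Δλ = 1.5286 pm
- λ_C = h/(m_e·c) ≈ 2.42631024 pm

cos θ = 1 - 1.5286/2.42631024
cos θ = 1 - 0.630010
cos θ = 0.369990

θ = arccos(0.369990)
θ = 68.29°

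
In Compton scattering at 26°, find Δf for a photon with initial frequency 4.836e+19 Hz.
1.843e+18 Hz (decrease)

Convert frequency to wavelength (c = 299792458 m/s):
λ₀ = c/f₀ = 299792458/4.836e+19 = 6.1991823e-12 m = 6.1992 pm

Calculate Compton shift:
Δλ = λ_C(1 - cos(26°)) = 0.2456 pm

Final wavelength:
λ' = λ₀ + Δλ = 6.1992 + 0.2456 = 6.4447 pm

Final frequency:
f' = c/λ' = 299792458/6.4447394e-12 = 4.6517390e+19 Hz

Frequency shift (decrease):
Δf = f₀ - f' = 4.836e+19 - 4.6517390e+19 = 1.843e+18 Hz

(Intermediate values are shown rounded; full precision is carried through to the final answer.)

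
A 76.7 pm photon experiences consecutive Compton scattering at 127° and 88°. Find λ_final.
82.9281 pm

Apply Compton shift twice:

First scattering at θ₁ = 127°:
Δλ₁ = λ_C(1 - cos(127°))
Δλ₁ = 2.4263 × 1.6018
Δλ₁ = 3.8865 pm

After first scattering:
λ₁ = 76.7 + 3.8865 = 80.5865 pm

Second scattering at θ₂ = 88°:
Δλ₂ = λ_C(1 - cos(88°))
Δλ₂ = 2.4263 × 0.9651
Δλ₂ = 2.3416 pm

Final wavelength:
λ₂ = 80.5865 + 2.3416 = 82.9281 pm

Total shift: Δλ_total = 3.8865 + 2.3416 = 6.2281 pm

(Intermediate values are shown rounded; full precision is carried through to the final answer.)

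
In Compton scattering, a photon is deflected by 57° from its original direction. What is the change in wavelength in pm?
1.1048 pm

Using the Compton scattering formula:
Δλ = λ_C(1 - cos θ)

where λ_C = h/(m_e·c) ≈ 2.4263 pm is the Compton wavelength of an electron.

For θ = 57°:
cos(57°) = 0.5446
1 - cos(57°) = 0.4554

Δλ = 2.4263 × 0.4554
Δλ = 1.1048 pm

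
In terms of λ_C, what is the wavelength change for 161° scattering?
1.9455 λ_C

The Compton shift formula is:
Δλ = λ_C(1 - cos θ)

Dividing both sides by λ_C:
Δλ/λ_C = 1 - cos θ

For θ = 161°:
Δλ/λ_C = 1 - cos(161°)
Δλ/λ_C = 1 - -0.9455
Δλ/λ_C = 1.9455

This means the shift is 1.9455 × λ_C = 4.7204 pm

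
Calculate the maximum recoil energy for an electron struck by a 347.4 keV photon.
200.1773 keV

Maximum energy transfer occurs at θ = 180° (backscattering).

Initial photon: E₀ = 347.4 keV → λ₀ = 3.5689 pm

Maximum Compton shift (at 180°):
Δλ_max = 2λ_C = 2 × 2.4263 = 4.8526 pm

Final wavelength:
λ' = 3.5689 + 4.8526 = 8.4215 pm

Minimum photon energy (maximum energy to electron):
E'_min = hc/λ' = 147.2227 keV

Maximum electron kinetic energy:
K_max = E₀ - E'_min = 347.4000 - 147.2227 = 200.1773 keV

(Intermediate values are shown rounded; full precision is carried through to the final answer.)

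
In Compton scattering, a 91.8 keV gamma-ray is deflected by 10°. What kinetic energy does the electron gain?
0.2499 keV

By energy conservation: K_e = E_initial - E_final

First find the scattered photon energy:
Initial wavelength: λ = hc/E = 13.5059 pm
Compton shift: Δλ = λ_C(1 - cos(10°)) = 0.0369 pm
Final wavelength: λ' = 13.5059 + 0.0369 = 13.5428 pm
Final photon energy: E' = hc/λ' = 91.5501 keV

Electron kinetic energy:
K_e = E - E' = 91.8000 - 91.5501 = 0.2499 keV

(Intermediate values are shown rounded; full precision is carried through to the final answer.)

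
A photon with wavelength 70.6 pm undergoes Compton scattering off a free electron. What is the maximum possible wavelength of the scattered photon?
75.4526 pm (at θ = 180°)

The Compton shift is Δλ = λ_C(1 − cos θ).

Since cos θ ranges from −1 to 1, the factor (1 − cos θ) ranges from 0 to 2; the maximum shift occurs at θ = 180° (backscattering):
Δλ_max = 2λ_C = 2 × 2.4263 pm = 4.8526 pm

Maximum scattered wavelength:
λ'_max = λ₀ + Δλ_max = 70.6 + 4.8526 = 75.4526 pm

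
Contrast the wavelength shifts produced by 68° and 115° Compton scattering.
115° produces the larger shift by a factor of 2.275

Calculate both shifts using Δλ = λ_C(1 - cos θ):

For θ₁ = 68°:
Δλ₁ = 2.4263 × (1 - cos(68°))
Δλ₁ = 2.4263 × 0.6254
Δλ₁ = 1.5174 pm

For θ₂ = 115°:
Δλ₂ = 2.4263 × (1 - cos(115°))
Δλ₂ = 2.4263 × 1.4226
Δλ₂ = 3.4517 pm

The 115° angle produces the larger shift.
Ratio: 3.4517/1.5174 = 2.275

(Intermediate values are shown rounded; full precision is carried through to the final answer.)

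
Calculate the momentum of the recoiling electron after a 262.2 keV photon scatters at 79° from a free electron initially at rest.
1.5539e-22 kg·m/s

The electron is initially at rest, so by conservation of momentum:
p⃗_e = p⃗₀ − p⃗'  (incident photon momentum minus scattered photon momentum)

Photon momentum magnitudes (p = h/λ = E/c):
λ₀ = hc/E₀ = 4.7286 pm → p₀ = h/λ₀ = 1.4013e-22 kg·m/s
Δλ = λ_C(1 − cos 79°) = 1.9633 pm
λ' = 6.6920 pm → p' = h/λ' = 9.9015e-23 kg·m/s

The scattered photon makes angle θ = 79° with the incident direction, so by the law of cosines:
|p⃗_e|² = p₀² + p'² − 2p₀p'cos θ
|p⃗_e|² = (1.4013e-22)² + (9.9015e-23)² − 2·1.4013e-22·9.9015e-23·cos(79°)
|p⃗_e| = 1.5539e-22 kg·m/s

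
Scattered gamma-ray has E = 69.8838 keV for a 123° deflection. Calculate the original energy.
88.6000 keV

Convert final energy to wavelength (hc ≈ 1239.842 keV·pm):
λ' = hc/E' = 1239.842 / 69.8838 = 17.7415 pm

Calculate the Compton shift:
Δλ = λ_C(1 - cos(123°))
Δλ = 2.4263 × (1 - cos(123°))
Δλ = 3.7478 pm

Initial wavelength:
λ = λ' - Δλ = 17.7415 - 3.7478 = 13.9937 pm

Initial energy:
E = hc/λ = 1239.842 / 13.9937 = 88.6000 keV

(Intermediate values are shown rounded; full precision is carried through to the final answer.)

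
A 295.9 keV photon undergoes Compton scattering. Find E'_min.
137.1098 keV (at θ = 180°)

The scattered photon has minimum energy when its wavelength is maximum, i.e., when the Compton shift Δλ = λ_C(1 − cos θ) is maximum. This occurs at θ = 180° (backscattering), giving Δλ_max = 2λ_C = 4.8526 pm.

Initial wavelength: λ₀ = hc/E₀ = 4.1901 pm
Maximum final wavelength: λ'_max = λ₀ + 2λ_C = 4.1901 + 4.8526 = 9.0427 pm
Minimum final energy: E'_min = hc/λ'_max = 137.1098 keV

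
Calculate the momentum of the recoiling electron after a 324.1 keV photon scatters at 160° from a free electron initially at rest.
2.4762e-22 kg·m/s

The electron is initially at rest, so by conservation of momentum:
p⃗_e = p⃗₀ − p⃗'  (incident photon momentum minus scattered photon momentum)

Photon momentum magnitudes (p = h/λ = E/c):
λ₀ = hc/E₀ = 3.8255 pm → p₀ = h/λ₀ = 1.7321e-22 kg·m/s
Δλ = λ_C(1 − cos 160°) = 4.7063 pm
λ' = 8.5318 pm → p' = h/λ' = 7.7663e-23 kg·m/s

The scattered photon makes angle θ = 160° with the incident direction, so by the law of cosines:
|p⃗_e|² = p₀² + p'² − 2p₀p'cos θ
|p⃗_e|² = (1.7321e-22)² + (7.7663e-23)² − 2·1.7321e-22·7.7663e-23·cos(160°)
|p⃗_e| = 2.4762e-22 kg·m/s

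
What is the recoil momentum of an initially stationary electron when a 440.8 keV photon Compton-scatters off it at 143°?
3.1426e-22 kg·m/s

The electron is initially at rest, so by conservation of momentum:
p⃗_e = p⃗₀ − p⃗'  (incident photon momentum minus scattered photon momentum)

Photon momentum magnitudes (p = h/λ = E/c):
λ₀ = hc/E₀ = 2.8127 pm → p₀ = h/λ₀ = 2.3558e-22 kg·m/s
Δλ = λ_C(1 − cos 143°) = 4.3640 pm
λ' = 7.1768 pm → p' = h/λ' = 9.2327e-23 kg·m/s

The scattered photon makes angle θ = 143° with the incident direction, so by the law of cosines:
|p⃗_e|² = p₀² + p'² − 2p₀p'cos θ
|p⃗_e|² = (2.3558e-22)² + (9.2327e-23)² − 2·2.3558e-22·9.2327e-23·cos(143°)
|p⃗_e| = 3.1426e-22 kg·m/s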